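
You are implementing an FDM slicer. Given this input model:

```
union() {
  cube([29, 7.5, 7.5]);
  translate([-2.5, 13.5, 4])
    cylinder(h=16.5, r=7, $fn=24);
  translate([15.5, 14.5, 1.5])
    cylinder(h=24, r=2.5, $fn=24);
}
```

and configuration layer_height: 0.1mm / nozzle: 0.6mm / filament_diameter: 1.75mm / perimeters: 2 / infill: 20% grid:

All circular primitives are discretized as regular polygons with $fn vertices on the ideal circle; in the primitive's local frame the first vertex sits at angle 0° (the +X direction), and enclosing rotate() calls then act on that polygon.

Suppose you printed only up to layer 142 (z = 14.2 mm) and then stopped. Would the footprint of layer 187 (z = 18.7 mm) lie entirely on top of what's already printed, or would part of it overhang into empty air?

entirely on top

Compare the two slices. At z = 14.2: the cube is absent (z outside [0, 7.5]); the r=7 cylinder at (-2.5, 13.5) gives a regular 24-gon of circumradius 7 (constant along its height) (area = (24/2)·7.000²·sin(360°/24) = 152.19 mm²); the cylinder at (15.5, 14.5): section is a regular 24-gon, circumradius r=2.5 (area = (24/2)·2.500²·sin(360°/24) = 19.41 mm²); Combining (union): the 2 present regions are separate (no shared area or edge), so areas and boundary lengths simply add and each stays a separate island — area = 171.60 mm². At z = 18.7: the cube is not intersected at this z (z outside [0, 7.5]); the r=7 cylinder at (-2.5, 13.5) gives a regular 24-gon of circumradius 7 (constant along its height) (area = (24/2)·7.000²·sin(360°/24) = 152.19 mm²); the r=2.5 cylinder at (15.5, 14.5) gives a regular 24-gon of circumradius 2.5 (constant along its height) (area = (24/2)·2.500²·sin(360°/24) = 19.41 mm²); Combining (union): the 2 present regions are separate (no shared area or edge), so areas and boundary lengths simply add and each stays a separate island — area = 171.60 mm². Checking containment: the cross-section at z = 18.7 is a subset of the cross-section at z = 14.2.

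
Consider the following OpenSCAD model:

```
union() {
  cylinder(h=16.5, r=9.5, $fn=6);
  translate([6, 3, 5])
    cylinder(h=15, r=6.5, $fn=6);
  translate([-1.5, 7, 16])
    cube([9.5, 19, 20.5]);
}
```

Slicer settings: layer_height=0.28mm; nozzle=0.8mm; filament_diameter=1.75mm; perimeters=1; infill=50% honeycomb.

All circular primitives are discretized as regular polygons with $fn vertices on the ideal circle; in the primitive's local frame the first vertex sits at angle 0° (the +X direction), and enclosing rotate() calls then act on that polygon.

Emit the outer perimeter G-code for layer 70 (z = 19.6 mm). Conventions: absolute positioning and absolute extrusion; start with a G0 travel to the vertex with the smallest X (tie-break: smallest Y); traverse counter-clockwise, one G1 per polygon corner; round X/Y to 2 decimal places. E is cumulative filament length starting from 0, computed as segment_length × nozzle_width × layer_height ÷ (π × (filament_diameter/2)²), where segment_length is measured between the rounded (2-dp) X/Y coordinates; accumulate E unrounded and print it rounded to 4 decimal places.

At z = 19.6 mm: the cylinder does not reach this height (z outside [0, 16.5]); the r=6.5 cylinder at (6, 3) contributes a regular 6-gon of circumradius 6.5; the cube at (-1.5, 7) (footprint 9.5×19) is included at this height; Taking the union: the regions partially overlap (shared area 9.32 mm²), so overlapping operands fuse into one piece — 1 connected region. The outline is a single polygon with 10 vertices. Extrusion per mm of travel: 0.8 × 0.28 / (π × 0.875²) = 0.093128. Accumulating E over each segment gives final E = 7.5482.

G0 X-1.50 Y7.00 Z19.60
G1 X1.81 Y7.00 E0.3083
G1 X-0.50 Y3.00 E0.7384
G1 X2.75 Y-2.63 E1.3438
G1 X9.25 Y-2.63 E1.9492
G1 X12.50 Y3.00 E2.5546
G1 X9.25 Y8.63 E3.1600
G1 X8.00 Y8.63 E3.2764
G1 X8.00 Y26.00 E4.8940
G1 X-1.50 Y26.00 E5.7787
G1 X-1.50 Y7.00 E7.5482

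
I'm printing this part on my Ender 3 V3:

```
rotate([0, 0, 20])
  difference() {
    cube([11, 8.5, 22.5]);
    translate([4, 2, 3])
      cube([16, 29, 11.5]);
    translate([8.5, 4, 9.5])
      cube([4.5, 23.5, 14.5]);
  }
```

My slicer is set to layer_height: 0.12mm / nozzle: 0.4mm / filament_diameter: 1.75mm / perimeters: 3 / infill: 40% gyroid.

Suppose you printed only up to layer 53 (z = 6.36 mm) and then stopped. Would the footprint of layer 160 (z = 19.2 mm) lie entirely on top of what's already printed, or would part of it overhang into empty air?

Compare the two slices. At z = 6.36: the 11×8.5 cube contributes its full rectangle (area 93.50 mm²); the 16×29 cube at (4, 2) contributes its full rectangle (area 464.00 mm²); the cube at (8.5, 4) does not reach this height (z outside [9.5, 24]); After the difference (first − rest): starting from the 11×8.5 cube (93.50 mm²), the 16×29 cube at (4, 2) partially overlaps it — only the 45.50 mm² overlap (of its 464.00 mm²) is removed, clipping the outline — area = 48.00 mm²; (whole slice rotated 20° about Z — lengths, areas and connectivity unchanged). At z = 19.2: the cube is present — its section is the full 11×8.5 rectangle (area 93.50 mm²); the cube at (4, 2) is absent (z outside [3, 14.5]); the cube at (8.5, 4) (footprint 4.5×23.5) is included at this height (area 105.75 mm²); Taking the first minus the rest: starting from the 11×8.5 cube (93.50 mm²), the 4.5×23.5 cube at (8.5, 4) partially overlaps it — only the 11.25 mm² overlap (of its 105.75 mm²) is removed, clipping the outline — area = 82.25 mm²; (whole slice rotated 20° about Z — lengths, areas and connectivity unchanged). Checking containment: at z = 19.2 the cross-section extends beyond the z = 6.36 cross-section by about 34.25 mm².

part overhangs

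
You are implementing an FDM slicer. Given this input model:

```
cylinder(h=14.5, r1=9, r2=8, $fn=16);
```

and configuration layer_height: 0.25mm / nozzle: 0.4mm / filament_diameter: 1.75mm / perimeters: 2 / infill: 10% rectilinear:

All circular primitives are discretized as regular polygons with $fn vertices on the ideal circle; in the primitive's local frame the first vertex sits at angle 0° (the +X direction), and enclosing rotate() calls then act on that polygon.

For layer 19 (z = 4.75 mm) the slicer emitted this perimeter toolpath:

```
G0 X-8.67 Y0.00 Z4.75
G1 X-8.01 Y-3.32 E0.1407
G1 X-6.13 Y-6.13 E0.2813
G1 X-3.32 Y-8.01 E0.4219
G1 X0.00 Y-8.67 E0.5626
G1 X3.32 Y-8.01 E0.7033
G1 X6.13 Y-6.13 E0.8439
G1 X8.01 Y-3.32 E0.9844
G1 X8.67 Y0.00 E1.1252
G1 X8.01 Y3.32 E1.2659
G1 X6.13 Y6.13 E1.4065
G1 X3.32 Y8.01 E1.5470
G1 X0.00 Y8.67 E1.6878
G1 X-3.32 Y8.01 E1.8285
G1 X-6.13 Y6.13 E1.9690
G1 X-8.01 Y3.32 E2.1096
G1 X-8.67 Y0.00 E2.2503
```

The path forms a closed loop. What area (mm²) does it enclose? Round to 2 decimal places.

Apply the shoelace formula to the sequence of (X, Y) vertices; enclosed area = 230.14 mm².

230.14 mm²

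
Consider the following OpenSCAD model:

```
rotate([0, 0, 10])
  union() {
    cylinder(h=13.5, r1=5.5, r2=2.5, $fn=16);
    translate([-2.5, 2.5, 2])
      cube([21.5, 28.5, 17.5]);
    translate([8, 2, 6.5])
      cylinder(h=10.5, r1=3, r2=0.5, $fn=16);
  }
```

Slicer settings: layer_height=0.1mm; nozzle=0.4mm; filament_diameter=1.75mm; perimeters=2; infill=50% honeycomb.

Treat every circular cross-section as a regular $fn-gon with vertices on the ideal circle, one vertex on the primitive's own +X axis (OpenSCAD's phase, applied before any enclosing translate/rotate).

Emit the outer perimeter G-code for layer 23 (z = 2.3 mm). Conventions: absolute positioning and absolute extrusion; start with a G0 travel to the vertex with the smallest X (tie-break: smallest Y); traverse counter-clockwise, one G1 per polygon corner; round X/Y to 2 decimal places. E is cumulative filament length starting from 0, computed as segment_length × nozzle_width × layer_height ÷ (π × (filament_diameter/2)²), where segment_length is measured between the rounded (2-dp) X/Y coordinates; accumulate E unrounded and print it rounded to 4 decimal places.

G0 X-7.85 Y30.09 Z2.30
G1 X-3.19 Y3.72 E0.4453
G1 X-4.09 Y2.86 E0.4660
G1 X-4.87 Y1.08 E0.4984
G1 X-4.91 Y-0.87 E0.5308
G1 X-4.21 Y-2.68 E0.5631
G1 X-2.86 Y-4.09 E0.5955
G1 X-1.08 Y-4.87 E0.6278
G1 X0.87 Y-4.91 E0.6603
G1 X2.68 Y-4.21 E0.6925
G1 X4.09 Y-2.86 E0.7250
G1 X4.87 Y-1.08 E0.7573
G1 X4.91 Y0.87 E0.7898
G1 X4.21 Y2.68 E0.8220
G1 X3.72 Y3.19 E0.8338
G1 X18.28 Y5.76 E1.0797
G1 X13.33 Y33.83 E1.5537
G1 X-7.85 Y30.09 E1.9114

At z = 2.3 mm: the cone contributes a regular 16-gon of circumradius 4.989 (interpolated between r1=5.5 and r2=2.5 at t=0.170); the 21.5×28.5 cube at (-2.5, 2.5) contributes its full rectangle; the cone at (8, 2) is not intersected at this z (z outside [6.5, 17]); Combining (union): the regions partially overlap (shared area 12.80 mm²), so overlapping operands fuse into one piece — 1 connected region; (rotated 10° about Z; rotation is an isometry so areas/perimeters/island counts are preserved). The outline is a single polygon with 17 vertices. Extrusion per mm of travel: 0.4 × 0.1 / (π × 0.875²) = 0.016630. Accumulating E over each segment gives final E = 1.9114.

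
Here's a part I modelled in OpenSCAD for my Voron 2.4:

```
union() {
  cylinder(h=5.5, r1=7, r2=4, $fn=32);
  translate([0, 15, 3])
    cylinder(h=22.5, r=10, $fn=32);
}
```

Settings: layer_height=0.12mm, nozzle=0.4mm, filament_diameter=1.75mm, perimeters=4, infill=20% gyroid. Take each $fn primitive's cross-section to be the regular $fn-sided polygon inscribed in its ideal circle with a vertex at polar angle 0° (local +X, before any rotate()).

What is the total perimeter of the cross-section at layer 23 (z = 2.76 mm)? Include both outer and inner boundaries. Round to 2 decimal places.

34.47 mm

At z = 2.76 mm: the cone (r1=7→r2=4) has section circumradius 5.495 here — a regular 32-gon (perimeter = 2·32·5.495·sin(180°/32) = 34.47 mm); the cylinder at (0, 15) is absent (z outside [3, 25.5]); Merging all regions: only the cone is present, so the union is just that shape — boundary = 34.47 mm. Overall, the cross-section is a single solid region. Total boundary length (outer) = 34.47 mm.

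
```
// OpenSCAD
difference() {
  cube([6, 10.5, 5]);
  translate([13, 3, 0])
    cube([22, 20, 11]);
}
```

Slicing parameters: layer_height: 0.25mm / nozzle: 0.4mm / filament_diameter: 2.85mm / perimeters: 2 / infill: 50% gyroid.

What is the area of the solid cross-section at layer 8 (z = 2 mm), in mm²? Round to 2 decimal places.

63.00 mm²

At z = 2 mm: the 6×10.5 cube contributes its full rectangle (area 63.00 mm²); the cube at (13, 3) is present — its section is the full 22×20 rectangle (area 440.00 mm²); After the difference (first − rest): starting from the 6×10.5 cube (63.00 mm²), the 22×20 cube at (13, 3) misses the remaining region (no effect) — area = 63.00 mm². Overall, the cross-section is a single solid region. Net area = 63.00 mm².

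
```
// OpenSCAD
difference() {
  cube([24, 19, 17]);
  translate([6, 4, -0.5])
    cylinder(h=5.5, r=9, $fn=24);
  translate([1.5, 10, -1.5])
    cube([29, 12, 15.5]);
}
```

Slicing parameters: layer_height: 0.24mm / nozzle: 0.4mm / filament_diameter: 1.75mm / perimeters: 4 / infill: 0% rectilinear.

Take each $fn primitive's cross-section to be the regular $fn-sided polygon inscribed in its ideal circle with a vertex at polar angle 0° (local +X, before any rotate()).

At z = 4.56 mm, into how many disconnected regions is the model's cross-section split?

At z = 4.56 mm: the cube is present — its section is the full 24×19 rectangle; the r=9 cylinder at (6, 4) gives a regular 24-gon of circumradius 9 (constant along its height); the cube at (1.5, 10) (footprint 29×12) is included at this height; After the difference (first − rest): starting from the 24×19 cube, the r=9 cylinder at (6, 4) partially overlaps it — only the 170.77 mm² overlap (of its 251.57 mm²) is removed, clipping the outline; the 29×12 cube at (1.5, 10) partially overlaps it — only the 177.44 mm² overlap (of its 348.00 mm²) is removed, clipping the outline — 2 connected regions. The result has 2 disconnected regions.

2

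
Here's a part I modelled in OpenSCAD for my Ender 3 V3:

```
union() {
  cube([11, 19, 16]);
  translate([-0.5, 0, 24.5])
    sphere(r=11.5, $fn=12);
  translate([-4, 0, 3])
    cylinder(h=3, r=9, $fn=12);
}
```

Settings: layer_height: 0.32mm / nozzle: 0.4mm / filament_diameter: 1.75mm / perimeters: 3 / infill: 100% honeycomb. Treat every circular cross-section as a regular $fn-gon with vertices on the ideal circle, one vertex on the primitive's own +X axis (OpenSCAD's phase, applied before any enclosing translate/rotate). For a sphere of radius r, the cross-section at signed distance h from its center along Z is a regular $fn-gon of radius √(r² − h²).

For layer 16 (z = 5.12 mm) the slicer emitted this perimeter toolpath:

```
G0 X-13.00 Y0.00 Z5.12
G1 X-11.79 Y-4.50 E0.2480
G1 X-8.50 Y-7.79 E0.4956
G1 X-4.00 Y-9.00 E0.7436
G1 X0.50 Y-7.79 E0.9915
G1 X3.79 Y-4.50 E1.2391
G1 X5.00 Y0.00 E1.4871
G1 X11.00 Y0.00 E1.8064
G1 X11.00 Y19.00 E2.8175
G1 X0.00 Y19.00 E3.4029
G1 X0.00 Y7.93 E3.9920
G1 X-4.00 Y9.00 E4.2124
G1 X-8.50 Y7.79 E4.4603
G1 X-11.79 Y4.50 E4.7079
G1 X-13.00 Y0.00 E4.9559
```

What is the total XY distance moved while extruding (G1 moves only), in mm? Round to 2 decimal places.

Sum the Euclidean lengths of each G1 segment: total = 93.13 mm.

93.13 mm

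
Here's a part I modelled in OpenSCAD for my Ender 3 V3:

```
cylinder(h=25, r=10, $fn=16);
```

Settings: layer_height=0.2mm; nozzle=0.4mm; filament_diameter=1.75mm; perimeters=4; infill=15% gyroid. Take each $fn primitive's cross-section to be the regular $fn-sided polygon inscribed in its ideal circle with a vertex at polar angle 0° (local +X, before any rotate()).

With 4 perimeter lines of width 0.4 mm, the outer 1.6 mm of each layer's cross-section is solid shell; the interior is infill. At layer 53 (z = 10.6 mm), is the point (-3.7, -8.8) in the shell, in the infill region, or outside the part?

shell

At z = 10.6 mm: the r=10 cylinder contributes a regular 16-gon of circumradius 10. Overall, the cross-section is a single solid region. The nearest boundary edge runs (-7.07, -7.07)→(-3.83, -9.24); distance from the point to it = 0.44 mm. The point is inside the cross-section, 0.44 mm from the nearest boundary — within the 1.6 mm shell band (4 × 0.4).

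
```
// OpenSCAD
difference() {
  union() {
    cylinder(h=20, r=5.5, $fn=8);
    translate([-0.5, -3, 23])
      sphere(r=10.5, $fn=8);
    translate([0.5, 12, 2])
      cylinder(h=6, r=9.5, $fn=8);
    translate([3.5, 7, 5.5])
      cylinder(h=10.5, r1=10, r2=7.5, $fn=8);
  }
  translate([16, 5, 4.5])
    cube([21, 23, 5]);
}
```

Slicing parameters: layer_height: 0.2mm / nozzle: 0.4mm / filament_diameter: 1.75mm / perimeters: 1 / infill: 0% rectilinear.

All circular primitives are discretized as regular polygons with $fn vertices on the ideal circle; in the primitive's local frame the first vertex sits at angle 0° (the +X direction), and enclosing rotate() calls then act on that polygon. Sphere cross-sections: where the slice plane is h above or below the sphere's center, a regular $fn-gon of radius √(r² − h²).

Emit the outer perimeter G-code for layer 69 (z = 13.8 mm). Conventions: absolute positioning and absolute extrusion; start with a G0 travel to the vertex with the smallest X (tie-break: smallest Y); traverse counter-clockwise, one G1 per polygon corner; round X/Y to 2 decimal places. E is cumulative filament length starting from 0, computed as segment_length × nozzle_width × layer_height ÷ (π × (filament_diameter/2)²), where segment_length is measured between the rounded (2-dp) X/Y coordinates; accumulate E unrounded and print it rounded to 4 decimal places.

At z = 13.8 mm: the r=5.5 cylinder gives a regular 8-gon of circumradius 5.5 (constant along its height); the r=10.5 sphere at (-0.5, -3) slices to a regular 8-gon of circumradius 5.061 (√(r²−h²) with h=9.2 from center); the cylinder at (0.5, 12) is not intersected at this z (z outside [2, 8]); the cone at (3.5, 7): at t=0.790 of its height the radius interpolates to r₁+(r₂−r₁)t = 8.024, giving a regular 8-gon of that circumradius; Combining (union): the regions partially overlap (shared area 83.26 mm²), so overlapping operands fuse into one piece — 1 connected region; the cube at (16, 5) is not intersected at this z (z outside [4.5, 9.5]); Subtracting the remaining from the first: none of the subtracted shapes is present at this height, so the result so far is unchanged — 1 connected region. The outline is a single polygon with 17 vertices. Extrusion per mm of travel: 0.4 × 0.2 / (π × 0.875²) = 0.033260. Accumulating E over each segment gives final E = 2.1430.

G0 X-5.56 Y-3.00 Z13.80
G1 X-4.08 Y-6.58 E0.1288
G1 X-0.50 Y-8.06 E0.2577
G1 X3.08 Y-6.58 E0.3865
G1 X4.56 Y-3.00 E0.5154
G1 X4.41 Y-2.63 E0.5287
G1 X5.40 Y-0.24 E0.6147
G1 X9.17 Y1.33 E0.7505
G1 X11.52 Y7.00 E0.9547
G1 X9.17 Y12.67 E1.1588
G1 X3.50 Y15.02 E1.3630
G1 X-2.17 Y12.67 E1.5671
G1 X-4.52 Y7.00 E1.7712
G1 X-3.33 Y4.12 E1.8749
G1 X-3.89 Y3.89 E1.8950
G1 X-5.50 Y0.00 E2.0350
G1 X-4.91 Y-1.43 E2.0865
G1 X-5.56 Y-3.00 E2.1430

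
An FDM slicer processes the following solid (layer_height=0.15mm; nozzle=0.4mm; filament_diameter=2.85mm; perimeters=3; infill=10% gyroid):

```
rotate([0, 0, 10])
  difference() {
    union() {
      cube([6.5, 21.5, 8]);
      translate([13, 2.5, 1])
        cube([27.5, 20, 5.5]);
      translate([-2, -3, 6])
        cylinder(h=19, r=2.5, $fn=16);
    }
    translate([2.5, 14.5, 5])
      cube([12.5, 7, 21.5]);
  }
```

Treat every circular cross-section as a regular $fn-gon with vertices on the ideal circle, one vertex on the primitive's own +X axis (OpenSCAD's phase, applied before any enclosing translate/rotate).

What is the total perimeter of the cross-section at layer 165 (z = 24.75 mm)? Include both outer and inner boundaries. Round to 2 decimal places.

15.61 mm

At z = 24.75 mm: the cube is not intersected at this z (z outside [0, 8]); the cube at (13, 2.5) does not reach this height (z outside [1, 6.5]); the r=2.5 cylinder at (-2, -3) contributes a regular 16-gon of circumradius 2.5 (perimeter = 2·16·2.500·sin(180°/16) = 15.61 mm); Merging all regions: only the r=2.5 cylinder at (-2, -3) is present, so the union is just that shape — boundary = 15.61 mm; the 12.5×7 cube at (2.5, 14.5) contributes its full rectangle (perimeter 39.00 mm); Taking the first minus the rest: starting from that combined region, the 12.5×7 cube at (2.5, 14.5) misses the remaining region (no effect) — boundary = 15.61 mm; (whole slice rotated 10° about Z — lengths, areas and connectivity unchanged). Overall, the cross-section is a single solid region. Total boundary length (outer) = 15.61 mm.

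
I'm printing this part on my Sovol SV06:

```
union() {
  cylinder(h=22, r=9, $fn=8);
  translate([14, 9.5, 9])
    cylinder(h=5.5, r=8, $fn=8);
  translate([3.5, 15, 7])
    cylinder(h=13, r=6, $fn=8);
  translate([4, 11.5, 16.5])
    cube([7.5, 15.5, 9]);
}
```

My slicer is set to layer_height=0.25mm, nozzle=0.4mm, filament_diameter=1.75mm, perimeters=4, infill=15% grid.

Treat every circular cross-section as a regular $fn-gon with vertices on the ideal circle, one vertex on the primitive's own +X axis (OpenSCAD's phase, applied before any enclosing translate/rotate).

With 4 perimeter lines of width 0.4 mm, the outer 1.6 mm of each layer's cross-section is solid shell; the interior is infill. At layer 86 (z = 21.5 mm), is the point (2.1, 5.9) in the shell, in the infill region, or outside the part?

At z = 21.5 mm: the cylinder: section is a regular 8-gon, circumradius r=9; the cylinder at (14, 9.5) is absent (z outside [9, 14.5]); the cylinder at (3.5, 15) is absent (z outside [7, 20]); the cube at (4, 11.5) is present — its section is the full 7.5×15.5 rectangle; Merging all regions: the 2 present regions are separate (no shared area or edge), so areas and boundary lengths simply add and each stays a separate island — 2 connected regions. Overall, the cross-section has 2 separate islands. The nearest boundary edge runs (0.00, 9.00)→(6.36, 6.36); distance from the point to it = 2.06 mm. (Shell/infill is judged within the island containing the point — the largest one.) The point is inside the cross-section and 2.06 mm from the nearest boundary — more than the 1.6 mm shell width (4 × 0.4), so it's in the infill interior.

infill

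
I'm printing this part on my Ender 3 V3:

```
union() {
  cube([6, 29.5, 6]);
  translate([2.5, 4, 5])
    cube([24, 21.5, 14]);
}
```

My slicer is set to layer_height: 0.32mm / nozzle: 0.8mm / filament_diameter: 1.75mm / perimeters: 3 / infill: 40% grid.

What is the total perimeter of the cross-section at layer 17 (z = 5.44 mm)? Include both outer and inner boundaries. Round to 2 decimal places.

At z = 5.44 mm: the 6×29.5 cube contributes its full rectangle (perimeter 71.00 mm); the cube at (2.5, 4) is present — its section is the full 24×21.5 rectangle (perimeter 91.00 mm); Taking the union: the regions partially overlap (shared area 75.25 mm²), so the edge portions inside another operand are dropped and the merged outline is re-measured after clipping — boundary = 112.00 mm. Overall, the cross-section is a single solid region. Total boundary length (outer) = 112.00 mm.

112.00 mm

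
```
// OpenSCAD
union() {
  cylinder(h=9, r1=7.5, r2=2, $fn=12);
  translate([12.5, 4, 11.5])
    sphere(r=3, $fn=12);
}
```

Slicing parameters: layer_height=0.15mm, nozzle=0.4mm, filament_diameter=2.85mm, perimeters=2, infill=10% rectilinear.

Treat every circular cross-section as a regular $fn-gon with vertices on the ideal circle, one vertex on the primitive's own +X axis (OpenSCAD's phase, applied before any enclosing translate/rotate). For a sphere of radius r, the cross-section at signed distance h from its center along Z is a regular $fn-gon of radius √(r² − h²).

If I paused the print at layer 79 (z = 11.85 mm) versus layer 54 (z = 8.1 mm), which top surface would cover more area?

Layer 79 (z = 11.85): the cone is not intersected at this z (z outside [0, 9]); the sphere at (12.5, 4): section is a regular 12-gon, circumradius = √(r²−h²) = √(3²−0.35²) = 2.980 (area = (12/2)·2.980²·sin(360°/12) = 26.63 mm²); Combining (union): only the r=3 sphere at (12.5, 4) is present, so the union is just that shape — area = 26.63 mm². So its area = 26.63 mm². Layer 54 (z = 8.1): the cone: at t=0.900 of its height the radius interpolates to r₁+(r₂−r₁)t = 2.550, giving a regular 12-gon of that circumradius (area = (12/2)·2.550²·sin(360°/12) = 19.51 mm²); the sphere at (12.5, 4) does not reach this height (|z−center|=3.400 > r=3); Taking the union: only the cone is present, so the union is just that shape — area = 19.51 mm². So its area = 19.51 mm². Layer 79 is larger (26.63 vs 19.51 mm²).

layer 79 (z = 11.85 mm)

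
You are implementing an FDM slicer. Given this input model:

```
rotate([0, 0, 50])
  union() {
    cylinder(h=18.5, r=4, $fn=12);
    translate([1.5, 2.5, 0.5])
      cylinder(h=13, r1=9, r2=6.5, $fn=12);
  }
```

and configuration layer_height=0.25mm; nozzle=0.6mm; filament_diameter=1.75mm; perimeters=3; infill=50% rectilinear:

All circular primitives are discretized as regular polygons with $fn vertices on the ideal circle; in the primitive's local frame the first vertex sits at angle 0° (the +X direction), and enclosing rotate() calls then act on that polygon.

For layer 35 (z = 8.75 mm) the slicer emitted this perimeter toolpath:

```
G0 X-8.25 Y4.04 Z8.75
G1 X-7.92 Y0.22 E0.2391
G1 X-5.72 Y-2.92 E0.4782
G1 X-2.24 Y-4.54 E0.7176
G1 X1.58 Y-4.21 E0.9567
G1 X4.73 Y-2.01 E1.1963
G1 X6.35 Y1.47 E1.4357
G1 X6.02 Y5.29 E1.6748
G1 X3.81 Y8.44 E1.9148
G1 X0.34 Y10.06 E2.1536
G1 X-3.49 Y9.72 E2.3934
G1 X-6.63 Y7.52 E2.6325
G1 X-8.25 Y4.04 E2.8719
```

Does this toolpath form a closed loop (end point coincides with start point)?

Start point (G0): (-8.25, 4.04). End point (last G1): the path returns to the start — closed.

yes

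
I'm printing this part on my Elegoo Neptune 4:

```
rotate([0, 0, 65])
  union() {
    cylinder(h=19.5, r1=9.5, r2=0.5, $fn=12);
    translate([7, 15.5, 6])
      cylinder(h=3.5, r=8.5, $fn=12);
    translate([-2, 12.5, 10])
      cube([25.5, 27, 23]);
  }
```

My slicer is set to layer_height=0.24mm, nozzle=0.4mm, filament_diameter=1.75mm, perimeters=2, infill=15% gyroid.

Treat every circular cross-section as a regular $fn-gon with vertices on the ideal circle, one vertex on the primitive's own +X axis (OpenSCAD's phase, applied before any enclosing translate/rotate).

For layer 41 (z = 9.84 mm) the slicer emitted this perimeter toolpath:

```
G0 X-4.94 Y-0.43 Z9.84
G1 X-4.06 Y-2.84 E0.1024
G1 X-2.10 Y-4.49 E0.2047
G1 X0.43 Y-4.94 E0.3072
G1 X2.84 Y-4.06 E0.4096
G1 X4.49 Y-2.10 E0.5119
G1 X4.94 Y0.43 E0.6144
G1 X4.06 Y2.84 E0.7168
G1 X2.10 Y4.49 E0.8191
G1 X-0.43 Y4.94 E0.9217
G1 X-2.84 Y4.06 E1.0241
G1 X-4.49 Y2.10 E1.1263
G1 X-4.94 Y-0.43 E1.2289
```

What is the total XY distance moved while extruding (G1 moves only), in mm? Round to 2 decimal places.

30.79 mm

Sum the Euclidean lengths of each G1 segment: total = 30.79 mm.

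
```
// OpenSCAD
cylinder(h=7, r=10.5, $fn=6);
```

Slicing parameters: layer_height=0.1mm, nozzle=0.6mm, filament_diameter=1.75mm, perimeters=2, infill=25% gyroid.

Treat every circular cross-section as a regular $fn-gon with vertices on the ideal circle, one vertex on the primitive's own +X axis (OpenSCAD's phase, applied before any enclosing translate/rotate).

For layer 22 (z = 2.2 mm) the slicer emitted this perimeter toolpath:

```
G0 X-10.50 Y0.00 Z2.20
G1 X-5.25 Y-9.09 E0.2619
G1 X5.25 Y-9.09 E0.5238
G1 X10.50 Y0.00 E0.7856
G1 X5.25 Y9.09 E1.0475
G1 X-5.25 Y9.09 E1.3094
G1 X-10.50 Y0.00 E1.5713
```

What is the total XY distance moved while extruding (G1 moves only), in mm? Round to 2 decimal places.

62.99 mm

Sum the Euclidean lengths of each G1 segment: total = 62.99 mm.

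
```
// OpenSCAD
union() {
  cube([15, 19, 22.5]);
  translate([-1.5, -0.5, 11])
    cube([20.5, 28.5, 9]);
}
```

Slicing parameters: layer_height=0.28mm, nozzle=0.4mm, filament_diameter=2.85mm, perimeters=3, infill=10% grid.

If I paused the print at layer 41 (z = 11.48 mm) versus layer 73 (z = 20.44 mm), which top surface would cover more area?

Layer 41 (z = 11.48): the cube (footprint 15×19) is included at this height (area 285.00 mm²); the cube at (-1.5, -0.5) (footprint 20.5×28.5) is included at this height (area 584.25 mm²); Taking the union: the 15×19 cube lies entirely inside the 20.5×28.5 cube at (-1.5, -0.5), so the union is just the 20.5×28.5 cube at (-1.5, -0.5) — area = 584.25 mm². So its area = 584.25 mm². Layer 73 (z = 20.44): the 15×19 cube contributes its full rectangle (area 285.00 mm²); the cube at (-1.5, -0.5) does not reach this height (z outside [11, 20]); Combining (union): only the 15×19 cube is present, so the union is just that shape — area = 285.00 mm². So its area = 285.00 mm². Layer 41 is larger (584.25 vs 285.00 mm²).

layer 41 (z = 11.48 mm)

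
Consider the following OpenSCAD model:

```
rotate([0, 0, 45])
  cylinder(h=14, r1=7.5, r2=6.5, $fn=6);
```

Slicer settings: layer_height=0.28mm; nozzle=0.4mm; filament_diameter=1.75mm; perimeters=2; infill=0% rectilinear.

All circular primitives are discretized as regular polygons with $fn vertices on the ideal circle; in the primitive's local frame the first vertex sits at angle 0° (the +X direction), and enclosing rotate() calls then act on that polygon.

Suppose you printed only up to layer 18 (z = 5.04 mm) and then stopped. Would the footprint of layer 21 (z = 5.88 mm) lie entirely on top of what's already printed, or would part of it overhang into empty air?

Compare the two slices. At z = 5.04: the cone (r1=7.5→r2=6.5) has section circumradius 7.140 here — a regular 6-gon (area = (6/2)·7.140²·sin(360°/6) = 132.45 mm²); (whole slice rotated 45° about Z — lengths, areas and connectivity unchanged). At z = 5.88: the cone contributes a regular 6-gon of circumradius 7.080 (interpolated between r1=7.5 and r2=6.5 at t=0.420) (area = (6/2)·7.080²·sin(360°/6) = 130.23 mm²); (whole slice rotated 45° about Z — lengths, areas and connectivity unchanged). Checking containment: the cross-section at z = 5.88 is a subset of the cross-section at z = 5.04.

entirely on top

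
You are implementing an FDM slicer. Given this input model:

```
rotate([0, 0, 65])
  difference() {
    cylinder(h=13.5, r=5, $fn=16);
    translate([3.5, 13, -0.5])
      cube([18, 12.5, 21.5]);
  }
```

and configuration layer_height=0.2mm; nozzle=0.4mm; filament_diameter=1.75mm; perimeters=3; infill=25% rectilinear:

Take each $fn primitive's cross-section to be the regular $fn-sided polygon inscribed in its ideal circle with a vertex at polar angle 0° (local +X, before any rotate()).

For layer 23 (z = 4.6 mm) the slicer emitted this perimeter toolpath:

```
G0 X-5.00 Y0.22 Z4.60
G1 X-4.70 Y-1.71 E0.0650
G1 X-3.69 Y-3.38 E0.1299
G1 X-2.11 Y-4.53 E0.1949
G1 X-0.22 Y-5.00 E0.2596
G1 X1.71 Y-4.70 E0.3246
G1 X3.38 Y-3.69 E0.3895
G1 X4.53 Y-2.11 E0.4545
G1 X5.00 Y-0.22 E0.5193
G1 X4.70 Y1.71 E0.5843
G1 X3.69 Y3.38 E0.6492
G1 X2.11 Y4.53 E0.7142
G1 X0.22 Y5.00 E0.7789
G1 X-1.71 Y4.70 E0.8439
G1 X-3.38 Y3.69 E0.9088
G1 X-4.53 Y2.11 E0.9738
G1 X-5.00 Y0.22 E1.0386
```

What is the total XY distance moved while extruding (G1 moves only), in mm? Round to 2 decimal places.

31.23 mm

Sum the Euclidean lengths of each G1 segment: total = 31.23 mm.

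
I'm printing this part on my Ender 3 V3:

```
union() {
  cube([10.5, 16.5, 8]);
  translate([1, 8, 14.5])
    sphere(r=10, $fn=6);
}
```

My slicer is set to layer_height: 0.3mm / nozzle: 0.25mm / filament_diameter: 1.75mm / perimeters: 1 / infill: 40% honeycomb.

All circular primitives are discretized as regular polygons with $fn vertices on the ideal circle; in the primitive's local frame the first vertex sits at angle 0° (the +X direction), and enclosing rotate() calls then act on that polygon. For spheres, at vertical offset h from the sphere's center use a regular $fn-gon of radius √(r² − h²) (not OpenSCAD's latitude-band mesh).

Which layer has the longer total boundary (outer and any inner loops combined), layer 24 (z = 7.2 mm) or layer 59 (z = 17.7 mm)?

Layer 24 (z = 7.2): the cube (footprint 10.5×16.5) is included at this height (perimeter 54.00 mm); the sphere at (1, 8): section is a regular 6-gon, circumradius = √(r²−h²) = √(10²−7.3²) = 6.834 (perimeter = 2·6·6.834·sin(180°/6) = 41.01 mm); Taking the union: the regions partially overlap (shared area 72.52 mm²), so the edge portions inside another operand are dropped and the merged outline is re-measured after clipping — boundary = 60.67 mm. So its perimeter = 60.67 mm. Layer 59 (z = 17.7): the cube is not intersected at this z (z outside [0, 8]); the r=10 sphere at (1, 8) slices to a regular 6-gon of circumradius 9.474 (√(r²−h²) with h=3.2 from center) (perimeter = 2·6·9.474·sin(180°/6) = 56.85 mm); Merging all regions: only the r=10 sphere at (1, 8) is present, so the union is just that shape — boundary = 56.85 mm. So its perimeter = 56.85 mm. Layer 24 is larger (60.67 vs 56.85 mm).

layer 24 (z = 7.2 mm)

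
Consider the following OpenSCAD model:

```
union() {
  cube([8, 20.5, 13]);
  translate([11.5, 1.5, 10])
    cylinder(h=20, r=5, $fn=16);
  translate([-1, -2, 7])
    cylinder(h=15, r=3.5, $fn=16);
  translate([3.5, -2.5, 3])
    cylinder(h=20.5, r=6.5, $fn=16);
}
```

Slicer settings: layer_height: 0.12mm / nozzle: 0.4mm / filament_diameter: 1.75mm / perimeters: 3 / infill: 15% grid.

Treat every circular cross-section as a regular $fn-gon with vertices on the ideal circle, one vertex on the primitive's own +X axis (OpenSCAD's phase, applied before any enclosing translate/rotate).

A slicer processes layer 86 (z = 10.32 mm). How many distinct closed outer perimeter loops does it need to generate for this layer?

1

At z = 10.32 mm: the cube is present — its section is the full 8×20.5 rectangle; the r=5 cylinder at (11.5, 1.5) contributes a regular 16-gon of circumradius 5; the r=3.5 cylinder at (-1, -2) contributes a regular 16-gon of circumradius 3.5; the cylinder at (3.5, -2.5): section is a regular 16-gon, circumradius r=6.5; Combining (union): the regions partially overlap (shared area 70.37 mm²), so overlapping operands fuse into one piece — 1 connected region. The result has 1 disconnected region.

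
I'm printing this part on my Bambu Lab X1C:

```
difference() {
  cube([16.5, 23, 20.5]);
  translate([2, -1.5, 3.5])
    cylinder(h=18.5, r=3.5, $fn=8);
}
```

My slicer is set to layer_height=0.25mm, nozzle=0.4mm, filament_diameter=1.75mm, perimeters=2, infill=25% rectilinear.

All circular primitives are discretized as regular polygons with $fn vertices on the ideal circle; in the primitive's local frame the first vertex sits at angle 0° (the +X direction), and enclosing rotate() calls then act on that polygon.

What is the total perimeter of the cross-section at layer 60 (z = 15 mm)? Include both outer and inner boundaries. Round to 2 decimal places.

At z = 15 mm: the cube (footprint 16.5×23) is included at this height (perimeter 79.00 mm); the r=3.5 cylinder at (2, -1.5) contributes a regular 8-gon of circumradius 3.5 (perimeter = 2·8·3.500·sin(180°/8) = 21.43 mm); Taking the first minus the rest: starting from the 16.5×23 cube, the r=3.5 cylinder at (2, -1.5) partially overlaps it — only the 7.05 mm² overlap (of its 34.65 mm²) is removed, clipping the outline — boundary = 78.85 mm. Overall, the cross-section is a single solid region. Total boundary length (outer) = 78.85 mm.

78.85 mm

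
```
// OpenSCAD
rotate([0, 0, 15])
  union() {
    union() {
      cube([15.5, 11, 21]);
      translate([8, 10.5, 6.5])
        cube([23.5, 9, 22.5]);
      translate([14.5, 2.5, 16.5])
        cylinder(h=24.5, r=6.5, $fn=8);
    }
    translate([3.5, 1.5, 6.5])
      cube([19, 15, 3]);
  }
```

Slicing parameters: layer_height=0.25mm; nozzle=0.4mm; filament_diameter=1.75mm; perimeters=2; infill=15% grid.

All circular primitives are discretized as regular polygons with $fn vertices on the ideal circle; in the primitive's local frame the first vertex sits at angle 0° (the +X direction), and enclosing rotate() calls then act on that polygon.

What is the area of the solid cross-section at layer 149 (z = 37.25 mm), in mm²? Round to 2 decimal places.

At z = 37.25 mm: the cube is not intersected at this z (z outside [0, 21]); the cube at (8, 10.5) does not reach this height (z outside [6.5, 29]); the r=6.5 cylinder at (14.5, 2.5) contributes a regular 8-gon of circumradius 6.5 (area = (8/2)·6.500²·sin(360°/8) = 119.50 mm²); Taking the union: only the r=6.5 cylinder at (14.5, 2.5) is present, so the union is just that shape — area = 119.50 mm²; the cube at (3.5, 1.5) is not intersected at this z (z outside [6.5, 9.5]); Taking the union: only that combined region is present, so the union is just that shape — area = 119.50 mm²; (rotated 15° about Z; rotation is an isometry so areas/perimeters/island counts are preserved). Overall, the cross-section is a single solid region. Net area = 119.50 mm².

119.50 mm²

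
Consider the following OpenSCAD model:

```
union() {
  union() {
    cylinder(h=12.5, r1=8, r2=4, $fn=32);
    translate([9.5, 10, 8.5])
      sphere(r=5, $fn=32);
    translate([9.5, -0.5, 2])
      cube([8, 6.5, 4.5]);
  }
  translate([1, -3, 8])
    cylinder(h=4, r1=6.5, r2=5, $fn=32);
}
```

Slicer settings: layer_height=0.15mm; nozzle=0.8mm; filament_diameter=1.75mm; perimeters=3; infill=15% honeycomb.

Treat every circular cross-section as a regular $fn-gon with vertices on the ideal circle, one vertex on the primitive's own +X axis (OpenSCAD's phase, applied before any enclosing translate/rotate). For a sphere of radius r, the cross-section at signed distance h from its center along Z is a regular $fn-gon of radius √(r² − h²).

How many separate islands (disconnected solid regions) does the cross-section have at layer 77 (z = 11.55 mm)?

2

At z = 11.55 mm: the cone contributes a regular 32-gon of circumradius 4.304 (interpolated between r1=8 and r2=4 at t=0.924); the r=5 sphere at (9.5, 10) slices to a regular 32-gon of circumradius 3.962 (√(r²−h²) with h=3.05 from center); the cube at (9.5, -0.5) is not intersected at this z (z outside [2, 6.5]); Combining (union): the 2 present regions are separate (no shared area or edge), so areas and boundary lengths simply add and each stays a separate island — 2 connected regions; the cone at (1, -3) contributes a regular 32-gon of circumradius 5.169 (interpolated between r1=6.5 and r2=5 at t=0.888); Taking the union: the regions partially overlap (shared area 40.14 mm²), so overlapping operands fuse into one piece — 2 connected regions. Overall, the cross-section has 2 separate islands. Island count = 2.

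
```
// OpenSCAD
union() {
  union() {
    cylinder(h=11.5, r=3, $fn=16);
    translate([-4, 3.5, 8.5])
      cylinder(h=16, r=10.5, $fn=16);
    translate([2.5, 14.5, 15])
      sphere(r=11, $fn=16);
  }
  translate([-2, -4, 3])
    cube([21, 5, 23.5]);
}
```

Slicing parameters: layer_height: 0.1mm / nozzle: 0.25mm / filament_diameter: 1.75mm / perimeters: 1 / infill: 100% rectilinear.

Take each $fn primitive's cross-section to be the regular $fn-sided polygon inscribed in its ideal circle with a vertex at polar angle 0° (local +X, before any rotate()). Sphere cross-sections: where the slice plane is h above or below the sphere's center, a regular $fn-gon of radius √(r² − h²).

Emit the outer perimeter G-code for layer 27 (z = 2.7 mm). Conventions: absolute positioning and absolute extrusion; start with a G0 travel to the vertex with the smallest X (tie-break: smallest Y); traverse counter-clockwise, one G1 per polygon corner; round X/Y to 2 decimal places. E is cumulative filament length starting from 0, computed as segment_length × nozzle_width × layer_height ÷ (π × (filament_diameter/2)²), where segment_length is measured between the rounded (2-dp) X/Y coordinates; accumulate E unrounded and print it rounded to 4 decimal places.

At z = 2.7 mm: the r=3 cylinder contributes a regular 16-gon of circumradius 3; the cylinder at (-4, 3.5) is absent (z outside [8.5, 24.5]); the sphere at (2.5, 14.5) is absent (|z−center|=12.300 > r=11); Merging all regions: only the r=3 cylinder is present, so the union is just that shape — 1 connected region; the cube at (-2, -4) does not reach this height (z outside [3, 26.5]); Merging all regions: only that combined region is present, so the union is just that shape — 1 connected region. The outline is a single polygon with 16 vertices. Extrusion per mm of travel: 0.25 × 0.1 / (π × 0.875²) = 0.010394. Accumulating E over each segment gives final E = 0.1946.

G0 X-3.00 Y0.00 Z2.70
G1 X-2.77 Y-1.15 E0.0122
G1 X-2.12 Y-2.12 E0.0243
G1 X-1.15 Y-2.77 E0.0365
G1 X0.00 Y-3.00 E0.0487
G1 X1.15 Y-2.77 E0.0608
G1 X2.12 Y-2.12 E0.0730
G1 X2.77 Y-1.15 E0.0851
G1 X3.00 Y0.00 E0.0973
G1 X2.77 Y1.15 E0.1095
G1 X2.12 Y2.12 E0.1216
G1 X1.15 Y2.77 E0.1338
G1 X0.00 Y3.00 E0.1460
G1 X-1.15 Y2.77 E0.1581
G1 X-2.12 Y2.12 E0.1703
G1 X-2.77 Y1.15 E0.1824
G1 X-3.00 Y0.00 E0.1946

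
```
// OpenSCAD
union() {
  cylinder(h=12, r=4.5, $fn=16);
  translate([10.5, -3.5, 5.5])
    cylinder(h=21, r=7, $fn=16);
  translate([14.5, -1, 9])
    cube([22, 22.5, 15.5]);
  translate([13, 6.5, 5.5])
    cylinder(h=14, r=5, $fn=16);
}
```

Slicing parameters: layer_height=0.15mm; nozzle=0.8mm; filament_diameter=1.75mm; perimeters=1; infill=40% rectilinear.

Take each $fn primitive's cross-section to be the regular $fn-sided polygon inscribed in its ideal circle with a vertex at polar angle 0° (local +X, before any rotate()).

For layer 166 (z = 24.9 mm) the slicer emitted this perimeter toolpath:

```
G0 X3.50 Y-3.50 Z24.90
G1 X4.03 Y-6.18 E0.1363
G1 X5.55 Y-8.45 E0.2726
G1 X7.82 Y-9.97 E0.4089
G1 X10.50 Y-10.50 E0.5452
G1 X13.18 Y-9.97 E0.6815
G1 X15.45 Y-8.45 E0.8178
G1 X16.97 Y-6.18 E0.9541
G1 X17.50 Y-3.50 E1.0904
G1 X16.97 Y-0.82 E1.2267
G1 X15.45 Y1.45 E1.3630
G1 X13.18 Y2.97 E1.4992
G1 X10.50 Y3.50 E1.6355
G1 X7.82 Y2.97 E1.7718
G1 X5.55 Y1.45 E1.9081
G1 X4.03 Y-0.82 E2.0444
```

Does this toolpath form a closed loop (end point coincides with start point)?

no

Start point (G0): (3.50, -3.50). End point (last G1): the path does not return to the start — open.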